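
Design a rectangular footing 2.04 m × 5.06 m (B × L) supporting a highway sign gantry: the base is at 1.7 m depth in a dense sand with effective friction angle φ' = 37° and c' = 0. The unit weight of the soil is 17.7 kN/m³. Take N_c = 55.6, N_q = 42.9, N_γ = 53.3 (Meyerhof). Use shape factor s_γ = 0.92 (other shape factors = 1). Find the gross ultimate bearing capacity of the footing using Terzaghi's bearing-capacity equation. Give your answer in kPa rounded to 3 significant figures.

q = γ·D_f = 17.7 × 1.7 = 30.09 kPa.
q·N_q = 30.09 × 42.9 = 1290.9 kPa
0.5·γ·B·N_γ·s_γ = 0.5 × 17.7 × 2.04 × 53.3 × 0.92 = 885.3 kPa
q_ult = 1290.9 + 885.3 = 2176.2 kPa.

q_ult ≈ 2180 kPa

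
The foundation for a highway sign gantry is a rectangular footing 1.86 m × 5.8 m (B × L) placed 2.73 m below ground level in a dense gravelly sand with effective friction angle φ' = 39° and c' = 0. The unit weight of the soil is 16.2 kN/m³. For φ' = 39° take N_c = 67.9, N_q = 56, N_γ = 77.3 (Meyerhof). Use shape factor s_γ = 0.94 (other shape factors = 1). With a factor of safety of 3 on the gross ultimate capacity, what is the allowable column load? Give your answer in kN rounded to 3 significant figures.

Overburden at base level: q = 16.2 × 2.73 = 44.226 kPa.
Surcharge term q·N_q = 44.226 × 56 = 2476.7 kPa; self-weight term 0.5·γ·B·N_γ·s_γ = 0.5 × 16.2 × 1.86 × 77.3 × 0.94 = 1094.7 kPa.
q_ult = 2476.7 + 1094.7 = 3571.4 kPa.
Gross allowable pressure q_all = 3571.4 / 3 = 1190.5 kPa.
Footing area = 10.788 m², so allowable column load = 1190.5 × 10.788 = 12843 kN.

P_all ≈ 12800 kN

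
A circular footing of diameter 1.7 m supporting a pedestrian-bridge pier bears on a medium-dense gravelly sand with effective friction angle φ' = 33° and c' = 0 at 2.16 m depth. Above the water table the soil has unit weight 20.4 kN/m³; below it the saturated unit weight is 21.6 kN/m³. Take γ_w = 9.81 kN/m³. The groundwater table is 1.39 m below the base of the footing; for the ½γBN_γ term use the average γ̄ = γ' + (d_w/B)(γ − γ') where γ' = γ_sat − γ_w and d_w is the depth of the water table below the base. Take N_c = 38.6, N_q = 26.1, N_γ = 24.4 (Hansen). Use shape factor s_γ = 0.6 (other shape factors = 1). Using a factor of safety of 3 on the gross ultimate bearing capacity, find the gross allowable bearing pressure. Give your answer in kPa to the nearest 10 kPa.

Overburden at base level: q = 20.4 × 2.16 = 44.064 kPa.
The water table is 1.39 m below the base (< B = 1.7 m), so the ½γBN_γ term uses γ̄ = γ' + (d_w/B)(γ − γ') = 11.79 + (1.39/1.7)(20.4 − 11.79) = 18.83 kN/m³.
Surcharge term q·N_q = 44.064 × 26.1 = 1150.1 kPa; self-weight term 0.5·γ·B·N_γ·s_γ = 0.5 × 18.83 × 1.7 × 24.4 × 0.6 = 234.32 kPa.
q_ult = 1150.1 + 234.32 = 1384.4 kPa.
q_all = 1384.4 / 3 = 461.46 kPa.

q_all ≈ 460 kPa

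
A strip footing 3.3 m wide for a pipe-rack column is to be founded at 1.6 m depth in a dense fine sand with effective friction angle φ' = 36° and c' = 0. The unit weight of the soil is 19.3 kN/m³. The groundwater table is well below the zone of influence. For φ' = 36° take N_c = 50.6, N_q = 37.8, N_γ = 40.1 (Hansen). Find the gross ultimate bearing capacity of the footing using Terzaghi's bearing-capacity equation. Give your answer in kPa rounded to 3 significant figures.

q_ult ≈ 2440 kPa

q = γ·D_f = 19.3 × 1.6 = 30.88 kPa.
q·N_q = 30.88 × 37.8 = 1167.3 kPa
0.5·γ·B·N_γ = 0.5 × 19.3 × 3.3 × 40.1 = 1277 kPa
q_ult = 1167.3 + 1277 = 2444.2 kPa.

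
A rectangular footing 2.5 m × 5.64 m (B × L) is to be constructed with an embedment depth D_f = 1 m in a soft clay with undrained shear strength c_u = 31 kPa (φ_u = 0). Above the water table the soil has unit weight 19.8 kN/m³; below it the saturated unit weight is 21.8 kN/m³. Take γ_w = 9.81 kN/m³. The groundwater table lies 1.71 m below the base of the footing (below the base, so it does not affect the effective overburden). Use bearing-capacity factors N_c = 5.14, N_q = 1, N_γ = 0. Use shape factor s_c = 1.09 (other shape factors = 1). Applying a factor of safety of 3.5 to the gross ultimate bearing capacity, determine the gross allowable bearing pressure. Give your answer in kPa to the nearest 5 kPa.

Overburden at base level: q = 19.8 × 1 = 19.8 kPa.
Cohesion term c·N_c·s_c = 31 × 5.14 × 1.09 = 173.68 kPa; surcharge term q·N_q = 19.8 × 1 = 19.8 kPa.
q_ult = 173.68 + 19.8 = 193.48 kPa.
q_all = q_ult / FS = 193.48 / 3.5 = 55.28 kPa.

q_all ≈ 55 kPa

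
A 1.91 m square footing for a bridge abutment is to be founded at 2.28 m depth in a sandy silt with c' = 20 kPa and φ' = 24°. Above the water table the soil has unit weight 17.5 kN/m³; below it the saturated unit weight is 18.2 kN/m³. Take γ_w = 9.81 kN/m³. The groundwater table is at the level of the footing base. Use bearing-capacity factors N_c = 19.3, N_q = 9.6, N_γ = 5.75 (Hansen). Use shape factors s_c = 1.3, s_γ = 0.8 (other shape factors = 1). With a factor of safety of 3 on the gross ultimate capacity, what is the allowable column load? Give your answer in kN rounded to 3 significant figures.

P_all ≈ 1120 kN

q = γ·D_f = 17.5 × 2.28 = 39.9 kPa.
For the ½γBN_γ term take γ' = 18.2 − 9.81 = 8.39 kN/m³ (soil below base is submerged).
c·N_c·s_c = 20 × 19.3 × 1.3 = 501.8 kPa
q·N_q = 39.9 × 9.6 = 383.04 kPa
0.5·γ·B·N_γ·s_γ = 0.5 × 8.39 × 1.91 × 5.75 × 0.8 = 36.857 kPa
q_ult = 501.8 + 383.04 + 36.857 = 921.7 kPa.
Gross allowable pressure q_all = 921.7 / 3 = 307.23 kPa.
Footing area = 3.6481 m², so allowable column load = 307.23 × 3.6481 = 1120.8 kN.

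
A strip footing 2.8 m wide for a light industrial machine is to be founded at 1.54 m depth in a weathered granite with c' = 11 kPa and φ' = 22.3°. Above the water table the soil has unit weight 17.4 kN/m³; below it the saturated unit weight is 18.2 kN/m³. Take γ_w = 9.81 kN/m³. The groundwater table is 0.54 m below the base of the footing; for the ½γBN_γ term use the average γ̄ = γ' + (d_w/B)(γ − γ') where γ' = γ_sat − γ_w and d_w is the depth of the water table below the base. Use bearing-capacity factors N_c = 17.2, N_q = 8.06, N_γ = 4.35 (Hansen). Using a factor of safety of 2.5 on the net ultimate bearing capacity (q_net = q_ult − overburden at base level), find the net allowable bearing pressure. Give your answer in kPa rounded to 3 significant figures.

q_all(net) ≈ 176 kPa

Effective surcharge at the founding depth q = γ·D_f = 17.4 × 1.54 = 26.796 kPa.
With d_w = 0.54 m < B, γ̄ = 8.39 + (0.54/2.8) × (17.4 − 8.39) = 10.128 kN/m³.
q_ult = c·N_c + q·N_q + 0.5·γ·B·N_γ
     = 11 × 17.2 + 26.796 × 8.06 + 0.5 × 10.128 × 2.8 × 4.35
     = 189.2 + 215.98 + 61.677 = 466.85 kPa.
q_net = 466.85 − 26.796 = 440.06 kPa.
q_all(net) = 440.06 / 2.5 = 176.02 kPa.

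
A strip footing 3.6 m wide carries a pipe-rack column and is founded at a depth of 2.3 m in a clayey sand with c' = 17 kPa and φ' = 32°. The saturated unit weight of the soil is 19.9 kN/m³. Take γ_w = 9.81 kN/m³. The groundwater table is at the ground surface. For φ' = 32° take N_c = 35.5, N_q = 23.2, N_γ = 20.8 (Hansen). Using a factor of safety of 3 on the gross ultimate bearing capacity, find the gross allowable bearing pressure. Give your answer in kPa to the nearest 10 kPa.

γ' = 19.9 − 9.81 = 10.09 kN/m³ (submerged throughout). q = 10.09 × 2.3 = 23.207 kPa; the same γ' applies in the ½γBN_γ term.
c·N_c = 17 × 35.5 = 603.5 kPa
q·N_q = 23.207 × 23.2 = 538.4 kPa
0.5·γ·B·N_γ = 0.5 × 10.09 × 3.6 × 20.8 = 377.77 kPa
q_ult = 603.5 + 538.4 + 377.77 = 1519.7 kPa.
q_all = 1519.7 / 3 = 506.56 kPa.

q_all ≈ 510 kPa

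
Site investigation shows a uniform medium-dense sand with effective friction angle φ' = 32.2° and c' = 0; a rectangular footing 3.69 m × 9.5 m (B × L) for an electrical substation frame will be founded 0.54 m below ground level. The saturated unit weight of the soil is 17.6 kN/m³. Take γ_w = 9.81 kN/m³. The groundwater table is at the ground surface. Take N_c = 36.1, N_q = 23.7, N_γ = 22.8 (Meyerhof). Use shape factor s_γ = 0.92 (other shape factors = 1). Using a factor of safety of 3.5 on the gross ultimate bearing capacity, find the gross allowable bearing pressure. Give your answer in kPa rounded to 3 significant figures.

q_all ≈ 115 kPa

γ' = 17.6 − 9.81 = 7.79 kN/m³ (submerged throughout). q = 7.79 × 0.54 = 4.2066 kPa; the same γ' applies in the ½γBN_γ term.
q·N_q = 4.2066 × 23.7 = 99.696 kPa
0.5·γ·B·N_γ·s_γ = 0.5 × 7.79 × 3.69 × 22.8 × 0.92 = 301.48 kPa
q_ult = 99.696 + 301.48 = 401.18 kPa.
q_all = 401.18 / 3.5 = 114.62 kPa.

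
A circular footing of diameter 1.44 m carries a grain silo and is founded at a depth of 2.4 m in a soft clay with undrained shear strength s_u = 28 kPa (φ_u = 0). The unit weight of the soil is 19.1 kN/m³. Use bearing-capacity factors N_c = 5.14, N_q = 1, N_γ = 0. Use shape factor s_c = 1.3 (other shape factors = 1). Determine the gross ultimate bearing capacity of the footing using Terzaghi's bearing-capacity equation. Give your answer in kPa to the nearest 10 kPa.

q_ult ≈ 230 kPa

Overburden at base level: q = 19.1 × 2.4 = 45.84 kPa.
Cohesion term c·N_c·s_c = 28 × 5.14 × 1.3 = 187.1 kPa; surcharge term q·N_q = 45.84 × 1 = 45.84 kPa.
q_ult = 187.1 + 45.84 = 232.94 kPa.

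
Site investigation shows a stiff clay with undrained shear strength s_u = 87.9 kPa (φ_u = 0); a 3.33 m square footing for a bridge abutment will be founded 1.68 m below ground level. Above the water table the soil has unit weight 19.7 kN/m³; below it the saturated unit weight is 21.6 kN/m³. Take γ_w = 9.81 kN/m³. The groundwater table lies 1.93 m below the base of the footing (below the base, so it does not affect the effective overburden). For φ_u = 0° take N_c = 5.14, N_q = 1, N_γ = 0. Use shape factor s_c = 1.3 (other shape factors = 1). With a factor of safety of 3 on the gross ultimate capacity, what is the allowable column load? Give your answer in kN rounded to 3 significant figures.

P_all ≈ 2290 kN

Effective surcharge at the founding depth q = γ·D_f = 19.7 × 1.68 = 33.096 kPa.
q_ult = c·N_c·s_c + q·N_q
     = 87.9 × 5.14 × 1.3 + 33.096 × 1
     = 587.35 + 33.096 = 620.44 kPa.
Gross allowable pressure q_all = 620.44 / 3 = 206.81 kPa.
Footing area = 11.0889 m², so allowable column load = 206.81 × 11.0889 = 2293.3 kN.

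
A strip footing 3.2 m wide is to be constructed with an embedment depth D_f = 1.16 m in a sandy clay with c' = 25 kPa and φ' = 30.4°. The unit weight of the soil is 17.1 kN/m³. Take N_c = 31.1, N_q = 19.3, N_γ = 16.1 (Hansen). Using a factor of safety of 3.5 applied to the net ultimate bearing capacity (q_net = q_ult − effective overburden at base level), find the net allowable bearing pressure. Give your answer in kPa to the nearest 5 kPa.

q = γ·D_f = 17.1 × 1.16 = 19.836 kPa.
c·N_c = 25 × 31.1 = 777.5 kPa
q·N_q = 19.836 × 19.3 = 382.83 kPa
0.5·γ·B·N_γ = 0.5 × 17.1 × 3.2 × 16.1 = 440.5 kPa
q_ult = 777.5 + 382.83 + 440.5 = 1600.8 kPa.
Net ultimate: q_net = 1600.8 − 19.836 = 1581 kPa.
q_all(net) = 1581 / 3.5 = 451.71 kPa.

q_all(net) ≈ 450 kPa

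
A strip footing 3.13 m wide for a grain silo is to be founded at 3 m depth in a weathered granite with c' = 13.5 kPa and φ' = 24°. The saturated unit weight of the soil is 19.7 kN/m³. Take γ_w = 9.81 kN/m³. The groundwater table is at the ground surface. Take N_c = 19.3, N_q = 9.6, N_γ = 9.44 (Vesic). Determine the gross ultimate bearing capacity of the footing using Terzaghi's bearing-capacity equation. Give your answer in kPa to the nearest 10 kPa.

With the water table at the surface the whole profile is submerged: γ' = 19.7 − 9.81 = 9.89 kN/m³, so q = γ'·D_f = 29.67 kPa; the same γ' applies in the ½γBN_γ term.
q_ult = c·N_c + q·N_q + 0.5·γ·B·N_γ
     = 13.5 × 19.3 + 29.67 × 9.6 + 0.5 × 9.89 × 3.13 × 9.44
     = 260.55 + 284.83 + 146.11 = 691.49 kPa.

q_ult ≈ 690 kPa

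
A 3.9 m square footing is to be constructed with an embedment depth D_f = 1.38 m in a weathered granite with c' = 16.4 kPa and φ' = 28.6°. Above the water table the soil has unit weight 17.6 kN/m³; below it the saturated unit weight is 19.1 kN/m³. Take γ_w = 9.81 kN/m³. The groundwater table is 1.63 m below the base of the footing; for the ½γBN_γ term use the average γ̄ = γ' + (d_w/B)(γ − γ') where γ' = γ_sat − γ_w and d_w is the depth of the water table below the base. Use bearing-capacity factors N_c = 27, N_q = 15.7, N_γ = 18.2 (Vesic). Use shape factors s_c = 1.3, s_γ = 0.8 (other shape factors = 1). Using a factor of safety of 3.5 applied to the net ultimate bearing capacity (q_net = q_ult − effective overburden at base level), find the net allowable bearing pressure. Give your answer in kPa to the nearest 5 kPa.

q_all(net) ≈ 370 kPa

Overburden at base level: q = 17.6 × 1.38 = 24.288 kPa.
The water table is 1.63 m below the base (< B = 3.9 m), so the ½γBN_γ term uses γ̄ = γ' + (d_w/B)(γ − γ') = 9.29 + (1.63/3.9)(17.6 − 9.29) = 12.763 kN/m³.
Cohesion term c·N_c·s_c = 16.4 × 27 × 1.3 = 575.64 kPa; surcharge term q·N_q = 24.288 × 15.7 = 381.32 kPa; self-weight term 0.5·γ·B·N_γ·s_γ = 0.5 × 12.763 × 3.9 × 18.2 × 0.8 = 362.37 kPa.
q_ult = 575.64 + 381.32 + 362.37 = 1319.3 kPa.
Net ultimate: q_net = 1319.3 − 24.288 = 1295 kPa.
q_all(net) = 1295 / 3.5 = 370.01 kPa.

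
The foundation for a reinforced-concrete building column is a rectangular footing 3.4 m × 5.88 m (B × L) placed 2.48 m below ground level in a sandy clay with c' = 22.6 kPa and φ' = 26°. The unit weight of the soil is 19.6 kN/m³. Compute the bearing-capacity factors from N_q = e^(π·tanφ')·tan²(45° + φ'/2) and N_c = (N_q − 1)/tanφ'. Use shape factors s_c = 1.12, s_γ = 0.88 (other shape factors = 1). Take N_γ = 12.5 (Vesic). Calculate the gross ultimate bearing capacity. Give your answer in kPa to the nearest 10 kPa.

tan26° = 0.4877, so N_q = e^(π×0.4877)·tan²(58°) = 4.629 × 2.561 = 11.85.
N_c = (11.85 − 1)/tan26° = 22.25.
q = γ·D_f = 19.6 × 2.48 = 48.608 kPa.
c·N_c·s_c = 22.6 × 22.254 × 1.12 = 563.3 kPa
q·N_q = 48.608 × 11.854 = 576.21 kPa
0.5·γ·B·N_γ·s_γ = 0.5 × 19.6 × 3.4 × 12.5 × 0.88 = 366.52 kPa
q_ult = 563.3 + 576.21 + 366.52 = 1506 kPa.

q_ult ≈ 1510 kPa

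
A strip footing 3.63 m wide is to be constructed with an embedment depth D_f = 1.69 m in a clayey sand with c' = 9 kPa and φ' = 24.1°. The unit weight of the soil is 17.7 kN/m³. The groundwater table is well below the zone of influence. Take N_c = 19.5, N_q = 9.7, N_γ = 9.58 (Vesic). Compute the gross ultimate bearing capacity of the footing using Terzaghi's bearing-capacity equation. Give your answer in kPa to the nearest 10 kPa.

Effective surcharge at the founding depth q = γ·D_f = 17.7 × 1.69 = 29.913 kPa.
q_ult = c·N_c + q·N_q + 0.5·γ·B·N_γ
     = 9 × 19.5 + 29.913 × 9.7 + 0.5 × 17.7 × 3.63 × 9.58
     = 175.5 + 290.16 + 307.76 = 773.42 kPa.

q_ult ≈ 770 kPa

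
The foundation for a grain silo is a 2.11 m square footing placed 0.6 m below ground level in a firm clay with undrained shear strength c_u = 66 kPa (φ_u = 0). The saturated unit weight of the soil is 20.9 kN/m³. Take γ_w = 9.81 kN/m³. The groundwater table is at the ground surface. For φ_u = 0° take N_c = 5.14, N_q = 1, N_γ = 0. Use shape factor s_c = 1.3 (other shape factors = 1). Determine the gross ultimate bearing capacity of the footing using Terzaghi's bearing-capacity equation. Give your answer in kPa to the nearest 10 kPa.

q_ult ≈ 450 kPa

With the water table at the surface the whole profile is submerged: γ' = 20.9 − 9.81 = 11.09 kN/m³, so q = γ'·D_f = 6.654 kPa.
q_ult = c·N_c·s_c + q·N_q
     = 66 × 5.14 × 1.3 + 6.654 × 1
     = 441.01 + 6.654 = 447.67 kPa.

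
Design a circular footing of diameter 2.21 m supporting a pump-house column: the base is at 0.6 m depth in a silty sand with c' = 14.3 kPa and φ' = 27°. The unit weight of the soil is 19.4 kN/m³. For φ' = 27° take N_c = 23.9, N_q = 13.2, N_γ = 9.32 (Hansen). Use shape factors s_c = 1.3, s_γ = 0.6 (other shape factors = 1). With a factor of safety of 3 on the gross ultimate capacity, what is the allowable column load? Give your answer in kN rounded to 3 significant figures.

q = γ·D_f = 19.4 × 0.6 = 11.64 kPa.
c·N_c·s_c = 14.3 × 23.9 × 1.3 = 444.3 kPa
q·N_q = 11.64 × 13.2 = 153.65 kPa
0.5·γ·B·N_γ·s_γ = 0.5 × 19.4 × 2.21 × 9.32 × 0.6 = 119.88 kPa
q_ult = 444.3 + 153.65 + 119.88 = 717.82 kPa.
Gross allowable pressure q_all = 717.82 / 3 = 239.27 kPa.
Footing area = 3.836 m², so allowable column load = 239.27 × 3.836 = 917.86 kN.

P_all ≈ 918 kN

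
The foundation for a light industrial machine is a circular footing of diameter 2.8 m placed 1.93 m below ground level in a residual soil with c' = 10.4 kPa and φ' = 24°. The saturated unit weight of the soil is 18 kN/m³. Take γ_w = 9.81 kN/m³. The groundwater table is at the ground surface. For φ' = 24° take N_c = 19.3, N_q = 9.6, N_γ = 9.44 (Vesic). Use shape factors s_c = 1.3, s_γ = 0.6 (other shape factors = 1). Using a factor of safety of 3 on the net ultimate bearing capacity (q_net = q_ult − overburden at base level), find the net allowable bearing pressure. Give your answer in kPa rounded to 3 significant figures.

q_all(net) ≈ 154 kPa

Water table at ground surface, so effective unit weight γ' = 18 − 9.81 = 8.19 kN/m³ is used throughout; overburden q = 8.19 × 1.93 = 15.807 kPa; the same γ' applies in the ½γBN_γ term.
Cohesion term c·N_c·s_c = 10.4 × 19.3 × 1.3 = 260.94 kPa; surcharge term q·N_q = 15.807 × 9.6 = 151.74 kPa; self-weight term 0.5·γ·B·N_γ·s_γ = 0.5 × 8.19 × 2.8 × 9.44 × 0.6 = 64.943 kPa.
q_ult = 260.94 + 151.74 + 64.943 = 477.62 kPa.
q_net = 477.62 − 15.807 = 461.82 kPa.
q_all(net) = 461.82 / 3 = 153.94 kPa.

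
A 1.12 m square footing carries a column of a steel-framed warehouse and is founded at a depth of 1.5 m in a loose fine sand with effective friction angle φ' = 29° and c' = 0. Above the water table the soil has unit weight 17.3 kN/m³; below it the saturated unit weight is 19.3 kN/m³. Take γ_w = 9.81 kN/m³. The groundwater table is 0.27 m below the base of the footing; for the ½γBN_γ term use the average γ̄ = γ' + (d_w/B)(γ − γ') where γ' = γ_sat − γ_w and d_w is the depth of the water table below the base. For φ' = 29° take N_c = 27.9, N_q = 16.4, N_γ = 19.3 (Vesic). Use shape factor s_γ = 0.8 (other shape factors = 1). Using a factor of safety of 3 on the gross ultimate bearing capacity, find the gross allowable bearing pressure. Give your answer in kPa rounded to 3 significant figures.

q = γ·D_f = 17.3 × 1.5 = 25.95 kPa.
γ' = 9.49 kN/m³; averaging over the depth B below the base, γ̄ = γ' + (d_w/B)(γ − γ') = 11.373 kN/m³.
q·N_q = 25.95 × 16.4 = 425.58 kPa
0.5·γ·B·N_γ·s_γ = 0.5 × 11.373 × 1.12 × 19.3 × 0.8 = 98.334 kPa
q_ult = 425.58 + 98.334 = 523.91 kPa.
q_all = 523.91 / 3 = 174.64 kPa.

q_all ≈ 175 kPa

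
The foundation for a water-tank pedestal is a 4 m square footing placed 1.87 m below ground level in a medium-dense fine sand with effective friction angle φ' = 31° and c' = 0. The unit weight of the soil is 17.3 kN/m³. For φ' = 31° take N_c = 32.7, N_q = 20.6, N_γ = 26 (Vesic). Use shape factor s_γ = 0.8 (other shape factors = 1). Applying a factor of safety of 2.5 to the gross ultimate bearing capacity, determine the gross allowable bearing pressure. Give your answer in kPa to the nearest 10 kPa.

q_all ≈ 550 kPa

q = γ·D_f = 17.3 × 1.87 = 32.351 kPa.
q·N_q = 32.351 × 20.6 = 666.43 kPa
0.5·γ·B·N_γ·s_γ = 0.5 × 17.3 × 4 × 26 × 0.8 = 719.68 kPa
q_ult = 666.43 + 719.68 = 1386.1 kPa.
q_all = q_ult / FS = 1386.1 / 2.5 = 554.44 kPa.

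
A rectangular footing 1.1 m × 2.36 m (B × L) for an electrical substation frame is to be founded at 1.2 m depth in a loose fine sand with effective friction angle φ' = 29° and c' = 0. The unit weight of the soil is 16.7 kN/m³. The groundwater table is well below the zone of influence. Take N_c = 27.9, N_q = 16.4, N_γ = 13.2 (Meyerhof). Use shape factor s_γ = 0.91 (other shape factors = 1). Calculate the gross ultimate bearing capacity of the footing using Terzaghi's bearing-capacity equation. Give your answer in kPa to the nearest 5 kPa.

q_ult ≈ 440 kPa

q = γ·D_f = 16.7 × 1.2 = 20.04 kPa.
q·N_q = 20.04 × 16.4 = 328.66 kPa
0.5·γ·B·N_γ·s_γ = 0.5 × 16.7 × 1.1 × 13.2 × 0.91 = 110.33 kPa
q_ult = 328.66 + 110.33 = 438.99 kPa.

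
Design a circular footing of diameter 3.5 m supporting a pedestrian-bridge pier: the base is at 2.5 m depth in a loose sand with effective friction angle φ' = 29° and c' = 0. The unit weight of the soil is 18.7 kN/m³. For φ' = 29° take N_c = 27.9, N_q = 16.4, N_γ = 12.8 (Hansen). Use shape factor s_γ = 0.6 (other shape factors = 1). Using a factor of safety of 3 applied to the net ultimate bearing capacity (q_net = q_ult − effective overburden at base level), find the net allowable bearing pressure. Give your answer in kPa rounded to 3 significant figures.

Overburden at base level: q = 18.7 × 2.5 = 46.75 kPa.
Surcharge term q·N_q = 46.75 × 16.4 = 766.7 kPa; self-weight term 0.5·γ·B·N_γ·s_γ = 0.5 × 18.7 × 3.5 × 12.8 × 0.6 = 251.33 kPa.
q_ult = 766.7 + 251.33 = 1018 kPa.
Net ultimate: q_net = 1018 − 46.75 = 971.28 kPa.
q_all(net) = 971.28 / 3 = 323.76 kPa.

q_all(net) ≈ 324 kPa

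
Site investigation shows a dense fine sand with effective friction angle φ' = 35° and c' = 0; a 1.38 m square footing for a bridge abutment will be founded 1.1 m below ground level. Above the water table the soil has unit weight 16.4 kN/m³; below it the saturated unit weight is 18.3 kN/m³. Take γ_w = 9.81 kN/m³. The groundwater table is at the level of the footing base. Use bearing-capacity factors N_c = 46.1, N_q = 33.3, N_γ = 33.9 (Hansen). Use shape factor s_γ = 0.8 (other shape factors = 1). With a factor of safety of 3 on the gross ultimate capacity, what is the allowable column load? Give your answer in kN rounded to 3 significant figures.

Overburden at base level: q = 16.4 × 1.1 = 18.04 kPa.
Below the base the soil is submerged, so the ½γBN_γ term uses γ' = 18.3 − 9.81 = 8.49 kN/m³.
Surcharge term q·N_q = 18.04 × 33.3 = 600.73 kPa; self-weight term 0.5·γ·B·N_γ·s_γ = 0.5 × 8.49 × 1.38 × 33.9 × 0.8 = 158.87 kPa.
q_ult = 600.73 + 158.87 = 759.6 kPa.
Gross allowable pressure q_all = 759.6 / 3 = 253.2 kPa.
Footing area = 1.9044 m², so allowable column load = 253.2 × 1.9044 = 482.2 kN.

P_all ≈ 482 kN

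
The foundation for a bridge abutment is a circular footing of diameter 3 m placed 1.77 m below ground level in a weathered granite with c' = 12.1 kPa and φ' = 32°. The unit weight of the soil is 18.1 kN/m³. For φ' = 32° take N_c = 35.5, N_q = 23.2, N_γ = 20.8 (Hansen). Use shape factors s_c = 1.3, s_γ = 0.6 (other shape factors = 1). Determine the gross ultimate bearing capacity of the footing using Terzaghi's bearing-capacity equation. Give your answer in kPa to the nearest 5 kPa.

q_ult ≈ 1640 kPa

Effective surcharge at the founding depth q = γ·D_f = 18.1 × 1.77 = 32.037 kPa.
q_ult = c·N_c·s_c + q·N_q + 0.5·γ·B·N_γ·s_γ
     = 12.1 × 35.5 × 1.3 + 32.037 × 23.2 + 0.5 × 18.1 × 3 × 20.8 × 0.6
     = 558.42 + 743.26 + 338.83 = 1640.5 kPa.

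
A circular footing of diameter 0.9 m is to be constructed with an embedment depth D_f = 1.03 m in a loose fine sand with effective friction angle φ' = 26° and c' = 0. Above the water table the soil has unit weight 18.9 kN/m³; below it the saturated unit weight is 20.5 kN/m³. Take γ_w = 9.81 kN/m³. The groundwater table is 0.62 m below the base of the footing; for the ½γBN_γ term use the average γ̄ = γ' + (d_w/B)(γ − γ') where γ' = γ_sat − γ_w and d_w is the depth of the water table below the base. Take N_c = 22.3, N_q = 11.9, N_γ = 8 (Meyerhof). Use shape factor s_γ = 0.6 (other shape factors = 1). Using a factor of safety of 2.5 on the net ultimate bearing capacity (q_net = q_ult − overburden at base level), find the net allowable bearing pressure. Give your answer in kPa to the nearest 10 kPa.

Effective surcharge at the founding depth q = γ·D_f = 18.9 × 1.03 = 19.467 kPa.
With d_w = 0.62 m < B, γ̄ = 10.69 + (0.62/0.9) × (18.9 − 10.69) = 16.346 kN/m³.
q_ult = q·N_q + 0.5·γ·B·N_γ·s_γ
     = 19.467 × 11.9 + 0.5 × 16.346 × 0.9 × 8 × 0.6
     = 231.66 + 35.307 = 266.96 kPa.
q_net = 266.96 − 19.467 = 247.5 kPa.
q_all(net) = 247.5 / 2.5 = 98.999 kPa.

q_all(net) ≈ 100 kPa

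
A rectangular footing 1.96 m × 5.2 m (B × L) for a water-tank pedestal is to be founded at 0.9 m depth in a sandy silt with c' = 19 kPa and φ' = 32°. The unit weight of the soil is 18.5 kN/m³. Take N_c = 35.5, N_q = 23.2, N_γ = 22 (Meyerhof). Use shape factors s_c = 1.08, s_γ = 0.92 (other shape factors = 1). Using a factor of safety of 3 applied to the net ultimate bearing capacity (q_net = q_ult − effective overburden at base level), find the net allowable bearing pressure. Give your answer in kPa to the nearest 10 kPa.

q_all(net) ≈ 490 kPa

Overburden at base level: q = 18.5 × 0.9 = 16.65 kPa.
Cohesion term c·N_c·s_c = 19 × 35.5 × 1.08 = 728.46 kPa; surcharge term q·N_q = 16.65 × 23.2 = 386.28 kPa; self-weight term 0.5·γ·B·N_γ·s_γ = 0.5 × 18.5 × 1.96 × 22 × 0.92 = 366.95 kPa.
q_ult = 728.46 + 386.28 + 366.95 = 1481.7 kPa.
Net ultimate: q_net = 1481.7 − 16.65 = 1465 kPa.
q_all(net) = 1465 / 3 = 488.35 kPa.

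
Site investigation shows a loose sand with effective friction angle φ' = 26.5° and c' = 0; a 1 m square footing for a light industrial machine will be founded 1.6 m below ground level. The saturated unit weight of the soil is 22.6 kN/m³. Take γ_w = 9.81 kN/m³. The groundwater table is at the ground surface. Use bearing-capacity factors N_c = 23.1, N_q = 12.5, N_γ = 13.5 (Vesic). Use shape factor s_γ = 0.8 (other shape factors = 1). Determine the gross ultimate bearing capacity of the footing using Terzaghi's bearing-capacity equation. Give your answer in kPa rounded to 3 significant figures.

γ' = 22.6 − 9.81 = 12.79 kN/m³ (submerged throughout). q = 12.79 × 1.6 = 20.464 kPa; the same γ' applies in the ½γBN_γ term.
q·N_q = 20.464 × 12.5 = 255.8 kPa
0.5·γ·B·N_γ·s_γ = 0.5 × 12.79 × 1 × 13.5 × 0.8 = 69.066 kPa
q_ult = 255.8 + 69.066 = 324.87 kPa.

q_ult ≈ 325 kPa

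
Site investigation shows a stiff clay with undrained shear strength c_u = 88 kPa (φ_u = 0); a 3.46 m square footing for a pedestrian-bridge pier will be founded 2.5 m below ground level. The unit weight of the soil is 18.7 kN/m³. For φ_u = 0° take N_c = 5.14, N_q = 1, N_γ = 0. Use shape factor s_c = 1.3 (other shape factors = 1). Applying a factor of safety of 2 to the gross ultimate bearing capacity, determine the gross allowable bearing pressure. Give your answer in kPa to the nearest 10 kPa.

q_all ≈ 320 kPa

q = γ·D_f = 18.7 × 2.5 = 46.75 kPa.
c·N_c·s_c = 88 × 5.14 × 1.3 = 588.02 kPa
q·N_q = 46.75 × 1 = 46.75 kPa
q_ult = 588.02 + 46.75 = 634.77 kPa.
q_all = q_ult / FS = 634.77 / 2 = 317.38 kPa.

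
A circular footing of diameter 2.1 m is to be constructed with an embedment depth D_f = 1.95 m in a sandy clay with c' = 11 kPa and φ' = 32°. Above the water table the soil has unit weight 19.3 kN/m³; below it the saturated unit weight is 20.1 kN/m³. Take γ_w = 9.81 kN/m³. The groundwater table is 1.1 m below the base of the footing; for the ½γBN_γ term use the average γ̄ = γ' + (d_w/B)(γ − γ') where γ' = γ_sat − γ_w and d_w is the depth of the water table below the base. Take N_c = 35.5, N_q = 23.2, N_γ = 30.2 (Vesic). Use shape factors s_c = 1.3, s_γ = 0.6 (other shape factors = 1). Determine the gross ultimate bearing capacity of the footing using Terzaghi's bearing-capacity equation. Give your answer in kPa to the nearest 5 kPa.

q_ult ≈ 1665 kPa

Overburden at base level: q = 19.3 × 1.95 = 37.635 kPa.
The water table is 1.1 m below the base (< B = 2.1 m), so the ½γBN_γ term uses γ̄ = γ' + (d_w/B)(γ − γ') = 10.29 + (1.1/2.1)(19.3 − 10.29) = 15.01 kN/m³.
Cohesion term c·N_c·s_c = 11 × 35.5 × 1.3 = 507.65 kPa; surcharge term q·N_q = 37.635 × 23.2 = 873.13 kPa; self-weight term 0.5·γ·B·N_γ·s_γ = 0.5 × 15.01 × 2.1 × 30.2 × 0.6 = 285.57 kPa.
q_ult = 507.65 + 873.13 + 285.57 = 1666.4 kPa.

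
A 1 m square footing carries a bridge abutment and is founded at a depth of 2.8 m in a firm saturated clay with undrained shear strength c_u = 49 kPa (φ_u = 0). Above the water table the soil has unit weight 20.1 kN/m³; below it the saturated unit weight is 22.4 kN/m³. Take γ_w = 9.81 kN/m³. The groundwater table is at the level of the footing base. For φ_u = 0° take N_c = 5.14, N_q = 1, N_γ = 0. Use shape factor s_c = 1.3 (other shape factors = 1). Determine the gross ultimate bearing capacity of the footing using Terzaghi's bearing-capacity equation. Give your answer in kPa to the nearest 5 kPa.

q_ult ≈ 385 kPa

Effective surcharge at the founding depth q = γ·D_f = 20.1 × 2.8 = 56.28 kPa.
q_ult = c·N_c·s_c + q·N_q
     = 49 × 5.14 × 1.3 + 56.28 × 1
     = 327.42 + 56.28 = 383.7 kPa.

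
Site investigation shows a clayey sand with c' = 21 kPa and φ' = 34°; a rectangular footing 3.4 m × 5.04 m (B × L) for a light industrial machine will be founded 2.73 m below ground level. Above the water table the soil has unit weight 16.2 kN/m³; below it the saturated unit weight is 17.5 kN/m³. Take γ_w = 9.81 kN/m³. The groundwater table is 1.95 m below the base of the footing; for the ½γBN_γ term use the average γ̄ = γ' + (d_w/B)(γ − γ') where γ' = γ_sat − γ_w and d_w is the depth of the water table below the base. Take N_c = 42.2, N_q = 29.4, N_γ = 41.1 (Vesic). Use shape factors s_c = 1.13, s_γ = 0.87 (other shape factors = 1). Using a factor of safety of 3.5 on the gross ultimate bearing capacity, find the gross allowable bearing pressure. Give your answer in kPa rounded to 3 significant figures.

q_all ≈ 876 kPa

Overburden at base level: q = 16.2 × 2.73 = 44.226 kPa.
The water table is 1.95 m below the base (< B = 3.4 m), so the ½γBN_γ term uses γ̄ = γ' + (d_w/B)(γ − γ') = 7.69 + (1.95/3.4)(16.2 − 7.69) = 12.571 kN/m³.
Cohesion term c·N_c·s_c = 21 × 42.2 × 1.13 = 1001.4 kPa; surcharge term q·N_q = 44.226 × 29.4 = 1300.2 kPa; self-weight term 0.5·γ·B·N_γ·s_γ = 0.5 × 12.571 × 3.4 × 41.1 × 0.87 = 764.14 kPa.
q_ult = 1001.4 + 1300.2 + 764.14 = 3065.8 kPa.
q_all = 3065.8 / 3.5 = 875.94 kPa.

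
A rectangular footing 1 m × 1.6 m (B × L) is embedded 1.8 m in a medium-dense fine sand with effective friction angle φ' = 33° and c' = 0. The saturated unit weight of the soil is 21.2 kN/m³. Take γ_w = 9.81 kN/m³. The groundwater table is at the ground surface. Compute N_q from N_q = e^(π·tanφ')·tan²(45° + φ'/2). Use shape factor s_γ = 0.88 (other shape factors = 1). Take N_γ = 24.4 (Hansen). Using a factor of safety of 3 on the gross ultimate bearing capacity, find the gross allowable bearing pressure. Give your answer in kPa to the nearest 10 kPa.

q_all ≈ 220 kPa

N_q = e^(π·tan33°)·tan²(61.5°) = 26.09.
With the water table at the surface the whole profile is submerged: γ' = 21.2 − 9.81 = 11.39 kN/m³, so q = γ'·D_f = 20.502 kPa; the same γ' applies in the ½γBN_γ term.
q_ult = q·N_q + 0.5·γ·B·N_γ·s_γ
     = 20.502 × 26.092 + 0.5 × 11.39 × 1 × 24.4 × 0.88
     = 534.94 + 122.28 = 657.22 kPa.
q_all = 657.22 / 3 = 219.07 kPa.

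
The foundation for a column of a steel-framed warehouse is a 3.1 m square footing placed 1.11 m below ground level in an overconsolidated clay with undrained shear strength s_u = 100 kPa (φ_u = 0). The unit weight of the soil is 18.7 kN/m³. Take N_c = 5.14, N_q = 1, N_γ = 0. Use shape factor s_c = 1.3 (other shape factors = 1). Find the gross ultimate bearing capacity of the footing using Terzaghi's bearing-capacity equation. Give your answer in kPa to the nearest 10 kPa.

Overburden at base level: q = 18.7 × 1.11 = 20.757 kPa.
Cohesion term c·N_c·s_c = 100 × 5.14 × 1.3 = 668.2 kPa; surcharge term q·N_q = 20.757 × 1 = 20.757 kPa.
q_ult = 668.2 + 20.757 = 688.96 kPa.

q_ult ≈ 690 kPa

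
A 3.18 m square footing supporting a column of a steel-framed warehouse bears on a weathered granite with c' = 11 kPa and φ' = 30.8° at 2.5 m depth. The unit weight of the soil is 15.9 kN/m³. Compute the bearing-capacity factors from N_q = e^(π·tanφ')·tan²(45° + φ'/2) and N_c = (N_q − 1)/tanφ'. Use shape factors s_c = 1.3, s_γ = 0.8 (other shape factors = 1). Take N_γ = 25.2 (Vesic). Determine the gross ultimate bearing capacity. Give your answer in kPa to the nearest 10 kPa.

q_ult ≈ 1770 kPa

tan30.8° = 0.5961, so N_q = e^(π×0.5961)·tan²(60.4°) = 6.506 × 3.099 = 20.16.
N_c = (20.16 − 1)/tan30.8° = 32.14.
Effective surcharge at the founding depth q = γ·D_f = 15.9 × 2.5 = 39.75 kPa.
q_ult = c·N_c·s_c + q·N_q + 0.5·γ·B·N_γ·s_γ
     = 11 × 32.143 × 1.3 + 39.75 × 20.161 + 0.5 × 15.9 × 3.18 × 25.2 × 0.8
     = 459.65 + 801.4 + 509.66 = 1770.7 kPa.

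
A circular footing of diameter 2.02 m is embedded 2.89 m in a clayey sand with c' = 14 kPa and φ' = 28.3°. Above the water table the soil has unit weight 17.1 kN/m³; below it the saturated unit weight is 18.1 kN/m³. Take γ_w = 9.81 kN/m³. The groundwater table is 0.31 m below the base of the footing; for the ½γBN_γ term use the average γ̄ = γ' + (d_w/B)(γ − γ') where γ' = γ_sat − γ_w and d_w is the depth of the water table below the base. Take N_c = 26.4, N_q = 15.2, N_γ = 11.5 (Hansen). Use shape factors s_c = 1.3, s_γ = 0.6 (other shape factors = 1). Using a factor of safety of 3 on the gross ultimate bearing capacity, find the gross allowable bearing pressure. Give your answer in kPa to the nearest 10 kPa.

q_all ≈ 430 kPa

Overburden at base level: q = 17.1 × 2.89 = 49.419 kPa.
The water table is 0.31 m below the base (< B = 2.02 m), so the ½γBN_γ term uses γ̄ = γ' + (d_w/B)(γ − γ') = 8.29 + (0.31/2.02)(17.1 − 8.29) = 9.642 kN/m³.
Cohesion term c·N_c·s_c = 14 × 26.4 × 1.3 = 480.48 kPa; surcharge term q·N_q = 49.419 × 15.2 = 751.17 kPa; self-weight term 0.5·γ·B·N_γ·s_γ = 0.5 × 9.642 × 2.02 × 11.5 × 0.6 = 67.195 kPa.
q_ult = 480.48 + 751.17 + 67.195 = 1298.8 kPa.
q_all = 1298.8 / 3 = 432.95 kPa.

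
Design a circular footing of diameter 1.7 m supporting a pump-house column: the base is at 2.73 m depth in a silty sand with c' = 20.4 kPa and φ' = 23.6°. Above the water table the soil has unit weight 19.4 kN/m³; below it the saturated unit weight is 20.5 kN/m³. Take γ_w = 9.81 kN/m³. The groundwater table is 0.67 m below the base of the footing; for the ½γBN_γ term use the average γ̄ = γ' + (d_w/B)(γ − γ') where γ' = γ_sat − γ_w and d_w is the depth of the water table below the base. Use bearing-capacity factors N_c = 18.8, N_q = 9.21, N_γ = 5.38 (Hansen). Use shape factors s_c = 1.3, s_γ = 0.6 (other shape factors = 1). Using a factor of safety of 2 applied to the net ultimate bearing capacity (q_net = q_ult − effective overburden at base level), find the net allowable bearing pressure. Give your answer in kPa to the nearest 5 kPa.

q = γ·D_f = 19.4 × 2.73 = 52.962 kPa.
γ' = 10.69 kN/m³; averaging over the depth B below the base, γ̄ = γ' + (d_w/B)(γ − γ') = 14.123 kN/m³.
c·N_c·s_c = 20.4 × 18.8 × 1.3 = 498.58 kPa
q·N_q = 52.962 × 9.21 = 487.78 kPa
0.5·γ·B·N_γ·s_γ = 0.5 × 14.123 × 1.7 × 5.38 × 0.6 = 38.75 kPa
q_ult = 498.58 + 487.78 + 38.75 = 1025.1 kPa.
Net ultimate: q_net = 1025.1 − 52.962 = 972.14 kPa.
q_all(net) = 972.14 / 2 = 486.07 kPa.

q_all(net) ≈ 485 kPa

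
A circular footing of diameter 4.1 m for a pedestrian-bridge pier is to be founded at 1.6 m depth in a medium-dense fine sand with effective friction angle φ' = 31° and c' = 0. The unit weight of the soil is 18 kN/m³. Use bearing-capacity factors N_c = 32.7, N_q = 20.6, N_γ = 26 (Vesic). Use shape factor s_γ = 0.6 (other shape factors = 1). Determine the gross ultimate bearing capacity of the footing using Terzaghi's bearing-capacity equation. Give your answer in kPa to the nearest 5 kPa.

q_ult ≈ 1170 kPa

Overburden at base level: q = 18 × 1.6 = 28.8 kPa.
Surcharge term q·N_q = 28.8 × 20.6 = 593.28 kPa; self-weight term 0.5·γ·B·N_γ·s_γ = 0.5 × 18 × 4.1 × 26 × 0.6 = 575.64 kPa.
q_ult = 593.28 + 575.64 = 1168.9 kPa.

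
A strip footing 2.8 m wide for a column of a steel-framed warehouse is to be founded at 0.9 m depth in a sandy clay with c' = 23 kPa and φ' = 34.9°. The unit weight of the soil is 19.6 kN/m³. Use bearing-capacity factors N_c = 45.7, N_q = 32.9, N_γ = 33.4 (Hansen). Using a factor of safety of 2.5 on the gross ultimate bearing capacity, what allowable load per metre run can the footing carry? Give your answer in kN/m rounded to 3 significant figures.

Effective surcharge at the founding depth q = γ·D_f = 19.6 × 0.9 = 17.64 kPa.
q_ult = c·N_c + q·N_q + 0.5·γ·B·N_γ
     = 23 × 45.7 + 17.64 × 32.9 + 0.5 × 19.6 × 2.8 × 33.4
     = 1051.1 + 580.36 + 916.5 = 2548 kPa.
Gross allowable pressure q_all = 2548 / 2.5 = 1019.2 kPa.
Allowable wall load = q_all × B = 1019.2 × 2.8 = 2853.7 kN per metre run.

≈ 2850 kN/m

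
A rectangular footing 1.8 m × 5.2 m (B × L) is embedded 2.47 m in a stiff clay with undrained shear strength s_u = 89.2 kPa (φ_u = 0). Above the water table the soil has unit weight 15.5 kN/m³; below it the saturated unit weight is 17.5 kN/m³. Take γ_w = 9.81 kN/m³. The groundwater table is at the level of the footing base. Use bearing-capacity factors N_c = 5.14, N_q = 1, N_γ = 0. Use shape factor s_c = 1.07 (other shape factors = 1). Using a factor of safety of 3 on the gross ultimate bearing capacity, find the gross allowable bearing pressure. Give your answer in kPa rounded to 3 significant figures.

q = γ·D_f = 15.5 × 2.47 = 38.285 kPa.
c·N_c·s_c = 89.2 × 5.14 × 1.07 = 490.58 kPa
q·N_q = 38.285 × 1 = 38.285 kPa
q_ult = 490.58 + 38.285 = 528.87 kPa.
q_all = 528.87 / 3 = 176.29 kPa.

q_all ≈ 176 kPa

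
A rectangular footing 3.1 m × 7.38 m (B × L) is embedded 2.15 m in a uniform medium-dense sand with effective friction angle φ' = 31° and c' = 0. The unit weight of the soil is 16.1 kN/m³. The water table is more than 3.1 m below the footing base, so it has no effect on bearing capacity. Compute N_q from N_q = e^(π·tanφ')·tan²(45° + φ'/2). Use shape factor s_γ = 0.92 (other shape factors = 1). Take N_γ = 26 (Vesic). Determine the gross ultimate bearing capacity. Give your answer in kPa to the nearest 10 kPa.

q_ult ≈ 1310 kPa

tan31° = 0.6009, so N_q = e^(π×0.6009)·tan²(60.5°) = 6.604 × 3.124 = 20.63.
Overburden at base level: q = 16.1 × 2.15 = 34.615 kPa.
Surcharge term q·N_q = 34.615 × 20.631 = 714.13 kPa; self-weight term 0.5·γ·B·N_γ·s_γ = 0.5 × 16.1 × 3.1 × 26 × 0.92 = 596.92 kPa.
q_ult = 714.13 + 596.92 = 1311.1 kPa.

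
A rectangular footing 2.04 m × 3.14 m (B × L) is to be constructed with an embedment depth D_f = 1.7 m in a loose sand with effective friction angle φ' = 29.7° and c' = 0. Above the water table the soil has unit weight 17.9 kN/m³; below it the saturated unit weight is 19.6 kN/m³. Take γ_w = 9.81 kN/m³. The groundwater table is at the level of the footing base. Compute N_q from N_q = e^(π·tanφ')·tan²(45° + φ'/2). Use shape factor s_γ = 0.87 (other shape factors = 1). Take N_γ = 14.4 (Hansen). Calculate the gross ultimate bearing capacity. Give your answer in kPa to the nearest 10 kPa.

q_ult ≈ 670 kPa

tan29.7° = 0.5704, so N_q = e^(π×0.5704)·tan²(59.85°) = 6.001 × 2.964 = 17.79.
Overburden at base level: q = 17.9 × 1.7 = 30.43 kPa.
Below the base the soil is submerged, so the ½γBN_γ term uses γ' = 19.6 − 9.81 = 9.79 kN/m³.
Surcharge term q·N_q = 30.43 × 17.787 = 541.26 kPa; self-weight term 0.5·γ·B·N_γ·s_γ = 0.5 × 9.79 × 2.04 × 14.4 × 0.87 = 125.1 kPa.
q_ult = 541.26 + 125.1 = 666.36 kPa.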